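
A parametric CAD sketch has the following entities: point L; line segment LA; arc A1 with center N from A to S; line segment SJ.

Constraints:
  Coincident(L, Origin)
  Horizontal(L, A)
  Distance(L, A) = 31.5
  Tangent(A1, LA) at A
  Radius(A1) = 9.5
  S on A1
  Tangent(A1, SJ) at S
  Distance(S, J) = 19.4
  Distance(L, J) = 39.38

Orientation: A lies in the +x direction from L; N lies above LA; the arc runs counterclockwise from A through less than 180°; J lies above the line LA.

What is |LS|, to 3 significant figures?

41.6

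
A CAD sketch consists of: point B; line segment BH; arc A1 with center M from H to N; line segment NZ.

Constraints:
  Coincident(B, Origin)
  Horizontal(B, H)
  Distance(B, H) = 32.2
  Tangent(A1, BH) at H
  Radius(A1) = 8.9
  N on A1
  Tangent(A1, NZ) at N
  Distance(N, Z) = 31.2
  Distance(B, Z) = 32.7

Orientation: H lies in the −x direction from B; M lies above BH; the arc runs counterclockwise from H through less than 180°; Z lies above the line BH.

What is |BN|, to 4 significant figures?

24.89

B is at the origin; B and H share the same y with |BH| = 32.2 and H on the −x side, so H = (-32.20, 0.000). The tangent condition forces MH to be normal to BH, so M = H + (0, 8.9) = (-32.20, 8.900). Since MN ⟂ NZ (tangency), |MZ| = √(8.9² + 31.2²) = 32.44 regardless of where N sits on A1. So Z lies on both circle(B, 32.7) and circle(M, 32.44); the above-BH intersection is Z = (-8.891, 31.47). N is the foot of the tangent from Z: N = (-24.49, 4.449).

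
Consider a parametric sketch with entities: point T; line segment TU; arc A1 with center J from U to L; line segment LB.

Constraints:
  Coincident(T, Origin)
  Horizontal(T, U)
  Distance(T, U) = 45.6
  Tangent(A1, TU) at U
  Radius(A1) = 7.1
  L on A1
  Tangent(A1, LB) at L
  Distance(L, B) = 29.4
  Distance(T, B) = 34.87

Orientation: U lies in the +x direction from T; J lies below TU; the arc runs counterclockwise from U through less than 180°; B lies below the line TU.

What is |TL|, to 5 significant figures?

39.976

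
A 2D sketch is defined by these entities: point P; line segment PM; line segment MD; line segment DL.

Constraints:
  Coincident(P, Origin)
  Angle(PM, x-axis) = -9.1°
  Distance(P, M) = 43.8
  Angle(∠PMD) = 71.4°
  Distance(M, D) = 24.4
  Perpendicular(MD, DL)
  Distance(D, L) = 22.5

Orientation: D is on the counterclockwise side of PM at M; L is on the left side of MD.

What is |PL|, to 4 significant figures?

21.69

P is at the origin; PM runs at -9.1° with length 43.8, so M = 43.8·(cos -9.1°, sin -9.1°) = (43.25, -6.927). ∠PMD = 71.4°, so MD runs at -9.1° + (180° − 71.4°) = 99.50° from the x-axis; with |MD| = 24.4, D = M + 24.4·(cos 99.50°, sin 99.50°) = (39.22, 17.14). MD ⟂ DL; with |DL| = 22.5 on the left of MD, L = D + 22.5·(-0.9863, -0.1650) = (17.03, 13.42). Then |PL| = |L − P| = 21.69.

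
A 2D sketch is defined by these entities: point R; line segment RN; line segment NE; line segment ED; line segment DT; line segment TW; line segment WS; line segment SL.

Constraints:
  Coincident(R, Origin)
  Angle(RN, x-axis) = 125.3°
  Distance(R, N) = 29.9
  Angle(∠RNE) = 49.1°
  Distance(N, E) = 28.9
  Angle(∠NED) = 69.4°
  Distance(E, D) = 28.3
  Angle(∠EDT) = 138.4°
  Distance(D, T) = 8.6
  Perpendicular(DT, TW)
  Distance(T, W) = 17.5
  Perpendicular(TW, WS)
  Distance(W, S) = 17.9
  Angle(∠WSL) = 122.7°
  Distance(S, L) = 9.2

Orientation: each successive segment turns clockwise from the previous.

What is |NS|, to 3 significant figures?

20.1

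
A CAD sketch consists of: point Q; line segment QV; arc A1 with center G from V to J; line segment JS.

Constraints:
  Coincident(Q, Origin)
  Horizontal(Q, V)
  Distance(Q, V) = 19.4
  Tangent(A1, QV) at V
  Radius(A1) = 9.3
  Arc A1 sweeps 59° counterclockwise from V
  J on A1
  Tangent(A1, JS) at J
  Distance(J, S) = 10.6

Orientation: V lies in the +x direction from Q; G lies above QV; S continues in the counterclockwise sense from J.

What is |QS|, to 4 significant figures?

35.53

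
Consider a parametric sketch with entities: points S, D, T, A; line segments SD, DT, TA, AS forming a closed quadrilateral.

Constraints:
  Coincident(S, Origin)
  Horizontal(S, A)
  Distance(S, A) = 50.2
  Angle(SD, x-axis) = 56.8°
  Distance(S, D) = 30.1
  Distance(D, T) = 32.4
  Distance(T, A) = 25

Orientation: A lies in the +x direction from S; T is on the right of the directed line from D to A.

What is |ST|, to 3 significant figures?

26.5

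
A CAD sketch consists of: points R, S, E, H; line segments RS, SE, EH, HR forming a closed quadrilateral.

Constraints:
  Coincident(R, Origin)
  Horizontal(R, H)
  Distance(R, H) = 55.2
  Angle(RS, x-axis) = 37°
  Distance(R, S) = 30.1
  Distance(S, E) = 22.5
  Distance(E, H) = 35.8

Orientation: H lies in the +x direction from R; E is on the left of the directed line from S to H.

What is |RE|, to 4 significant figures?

52.57

Checks: |SE| = 22.50 ✓; |EH| = 35.80 ✓.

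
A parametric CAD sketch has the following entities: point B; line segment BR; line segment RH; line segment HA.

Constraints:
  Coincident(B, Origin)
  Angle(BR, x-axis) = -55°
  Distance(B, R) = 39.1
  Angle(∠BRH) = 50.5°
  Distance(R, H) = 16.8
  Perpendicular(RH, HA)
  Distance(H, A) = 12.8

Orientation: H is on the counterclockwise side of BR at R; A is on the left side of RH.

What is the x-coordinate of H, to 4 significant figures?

26.92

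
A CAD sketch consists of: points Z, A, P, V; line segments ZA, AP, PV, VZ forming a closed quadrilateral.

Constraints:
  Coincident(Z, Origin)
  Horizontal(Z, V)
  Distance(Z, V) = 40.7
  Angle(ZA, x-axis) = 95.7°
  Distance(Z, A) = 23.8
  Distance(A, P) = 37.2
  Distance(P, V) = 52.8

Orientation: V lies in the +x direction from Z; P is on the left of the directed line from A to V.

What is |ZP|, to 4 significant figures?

55.45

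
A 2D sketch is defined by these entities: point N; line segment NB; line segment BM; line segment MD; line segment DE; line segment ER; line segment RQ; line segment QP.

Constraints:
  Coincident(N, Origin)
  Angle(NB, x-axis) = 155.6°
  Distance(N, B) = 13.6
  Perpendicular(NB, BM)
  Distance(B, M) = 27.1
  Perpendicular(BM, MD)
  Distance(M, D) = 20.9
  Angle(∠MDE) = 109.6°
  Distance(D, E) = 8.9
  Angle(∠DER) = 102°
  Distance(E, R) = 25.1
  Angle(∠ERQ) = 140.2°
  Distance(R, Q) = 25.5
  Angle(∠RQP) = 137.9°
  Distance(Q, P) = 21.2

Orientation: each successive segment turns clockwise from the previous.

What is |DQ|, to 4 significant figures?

47.16

∠DER = 102.0° gives ER at -172.8° from the x-axis; with |ER| = 25.1, R = (-7.804, 9.649). ∠ERQ = 140.2° gives RQ at 147.4° from the x-axis; with |RQ| = 25.5, Q = (-29.29, 23.39). Then |DQ| = |Q − D| = 47.16.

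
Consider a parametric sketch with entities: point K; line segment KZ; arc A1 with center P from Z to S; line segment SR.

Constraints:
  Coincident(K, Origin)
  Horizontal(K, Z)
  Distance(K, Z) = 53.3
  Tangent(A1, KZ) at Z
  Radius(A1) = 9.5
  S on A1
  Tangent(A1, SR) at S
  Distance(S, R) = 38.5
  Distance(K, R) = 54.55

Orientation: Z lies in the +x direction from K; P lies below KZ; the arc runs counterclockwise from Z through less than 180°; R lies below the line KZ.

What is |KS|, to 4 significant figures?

44.73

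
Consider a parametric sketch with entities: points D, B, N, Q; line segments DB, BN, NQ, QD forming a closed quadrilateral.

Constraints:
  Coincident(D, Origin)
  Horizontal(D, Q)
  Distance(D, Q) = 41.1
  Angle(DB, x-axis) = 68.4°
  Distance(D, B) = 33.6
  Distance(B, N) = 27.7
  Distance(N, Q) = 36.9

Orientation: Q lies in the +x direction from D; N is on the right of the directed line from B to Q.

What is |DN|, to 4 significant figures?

6.493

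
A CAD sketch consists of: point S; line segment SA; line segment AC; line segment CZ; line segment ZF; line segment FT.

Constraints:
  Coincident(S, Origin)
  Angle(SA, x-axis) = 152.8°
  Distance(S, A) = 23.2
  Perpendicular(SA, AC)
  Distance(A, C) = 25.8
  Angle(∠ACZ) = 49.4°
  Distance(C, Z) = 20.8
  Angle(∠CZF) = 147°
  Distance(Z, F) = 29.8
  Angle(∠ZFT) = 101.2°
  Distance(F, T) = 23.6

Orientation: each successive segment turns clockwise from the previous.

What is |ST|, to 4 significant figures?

33.75

∠CZF = 147.0° gives ZF at -100.8° from the x-axis; with |ZF| = 29.8, F = (-6.566, -14.98). ∠ZFT = 101.2° gives FT at -179.6° from the x-axis; with |FT| = 23.6, T = (-30.17, -15.14). Then |ST| = |T − S| = 33.75.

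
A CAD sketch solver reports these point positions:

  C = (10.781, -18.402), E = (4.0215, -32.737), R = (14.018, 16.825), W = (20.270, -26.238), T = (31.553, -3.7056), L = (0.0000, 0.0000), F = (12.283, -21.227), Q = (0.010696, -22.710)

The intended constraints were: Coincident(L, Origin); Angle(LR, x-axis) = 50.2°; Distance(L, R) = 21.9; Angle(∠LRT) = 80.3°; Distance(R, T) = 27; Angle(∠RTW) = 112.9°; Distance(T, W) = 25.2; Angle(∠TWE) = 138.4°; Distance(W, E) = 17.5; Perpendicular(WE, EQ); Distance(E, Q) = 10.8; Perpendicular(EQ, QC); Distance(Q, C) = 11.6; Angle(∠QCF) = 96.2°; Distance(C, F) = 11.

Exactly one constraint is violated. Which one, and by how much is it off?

Distance(C, F) = 11 — off by 7.80.

L = (0.00, 0.00) ✓; LR at 50.20° ✓; |LR| = 21.90 ✓; ∠LRT = 80.30° ✓; |RT| = 27.00 ✓; ∠RTW = 112.9° ✓; |TW| = 25.20 ✓; ∠TWE = 138.4° ✓; |WE| = 17.50 ✓; ∠(WE, EQ) = 90.00° ✓; |EQ| = 10.80 ✓; ∠(EQ, QC) = 90.00° ✓; |QC| = 11.60 ✓; ∠QCF = 96.20° ✓; |CF| = 3.199 ✗.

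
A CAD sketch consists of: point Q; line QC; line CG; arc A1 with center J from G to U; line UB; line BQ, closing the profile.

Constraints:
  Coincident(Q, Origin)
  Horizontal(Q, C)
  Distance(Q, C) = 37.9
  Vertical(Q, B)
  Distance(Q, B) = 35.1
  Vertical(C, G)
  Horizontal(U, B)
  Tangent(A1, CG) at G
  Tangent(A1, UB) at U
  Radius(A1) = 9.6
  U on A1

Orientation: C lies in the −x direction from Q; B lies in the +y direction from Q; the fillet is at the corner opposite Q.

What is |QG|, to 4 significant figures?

45.68

Q is at the origin; Q and C share the same y with |QC| = 37.9 and C on the −x side, so C = (-37.90, 0.000). QB is vertical with |QB| = 35.1 and B on the +y side, so B = (0.000, 35.10). The virtual corner opposite Q is at (-37.90, 35.10). Since A1 is tangent to CG there, JG ⟂ CG and since A1 is tangent to UB there, JU ⟂ UB, with radius 9.6, so the center J sits 9.6 in from both sides at J = (-28.30, 25.50). That places the tangent points at G = (-37.90, 25.50) on CG and U = (-28.30, 35.10) on UB. Then |QG| = |G − Q| = 45.68.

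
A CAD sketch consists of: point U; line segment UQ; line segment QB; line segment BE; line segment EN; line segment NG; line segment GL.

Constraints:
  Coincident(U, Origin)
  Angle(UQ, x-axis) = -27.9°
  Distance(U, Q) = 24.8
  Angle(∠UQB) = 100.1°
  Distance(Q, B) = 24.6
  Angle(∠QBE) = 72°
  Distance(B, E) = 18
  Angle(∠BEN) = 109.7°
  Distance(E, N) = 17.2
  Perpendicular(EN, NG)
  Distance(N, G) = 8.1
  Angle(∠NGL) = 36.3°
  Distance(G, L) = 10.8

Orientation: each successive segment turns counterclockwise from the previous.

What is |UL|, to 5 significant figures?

14.123

EN is perpendicular to NG, so NG runs at -39.700°; with |NG| = 8.1, G = (15.394, -4.4709). ∠NGL = 36.3° gives GL at 104.00° from the x-axis; with |GL| = 10.8, L = (12.781, 6.0083). Then |UL| = |L − U| = 14.123.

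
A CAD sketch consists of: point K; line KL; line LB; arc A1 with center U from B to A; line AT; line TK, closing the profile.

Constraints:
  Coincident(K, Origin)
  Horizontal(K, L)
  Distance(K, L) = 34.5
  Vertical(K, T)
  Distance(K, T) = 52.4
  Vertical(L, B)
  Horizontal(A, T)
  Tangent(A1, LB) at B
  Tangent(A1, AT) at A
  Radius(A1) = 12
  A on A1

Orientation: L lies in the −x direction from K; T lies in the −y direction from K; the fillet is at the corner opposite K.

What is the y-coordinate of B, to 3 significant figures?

-40.4

K is at the origin; K and L share the same y with |KL| = 34.5 and L on the −x side, so L = (-34.5, 0.00). KT is vertical with |KT| = 52.4 and T on the −y side, so T = (0.00, -52.4). The virtual corner opposite K is at (-34.5, -52.4). The tangent condition forces UB to be normal to LB and the tangent condition forces UA to be normal to AT, with radius 12.0, so the center U sits 12.0 in from both sides at U = (-22.5, -40.4). That places the tangent points at B = (-34.5, -40.4) on LB and A = (-22.5, -52.4) on AT. So B.y = -40.4.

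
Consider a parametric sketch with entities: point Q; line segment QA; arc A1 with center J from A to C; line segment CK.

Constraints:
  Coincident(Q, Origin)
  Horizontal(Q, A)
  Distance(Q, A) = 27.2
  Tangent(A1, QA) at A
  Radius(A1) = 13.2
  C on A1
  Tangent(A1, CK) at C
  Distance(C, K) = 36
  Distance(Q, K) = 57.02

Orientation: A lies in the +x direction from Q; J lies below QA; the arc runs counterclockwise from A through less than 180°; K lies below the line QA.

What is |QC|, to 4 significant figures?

22.27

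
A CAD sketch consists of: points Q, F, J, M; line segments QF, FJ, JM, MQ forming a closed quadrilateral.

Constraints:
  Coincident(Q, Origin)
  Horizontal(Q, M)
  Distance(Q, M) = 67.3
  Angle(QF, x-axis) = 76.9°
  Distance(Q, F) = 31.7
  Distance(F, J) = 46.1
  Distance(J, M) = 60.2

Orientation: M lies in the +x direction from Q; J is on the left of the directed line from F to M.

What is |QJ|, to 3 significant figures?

72.4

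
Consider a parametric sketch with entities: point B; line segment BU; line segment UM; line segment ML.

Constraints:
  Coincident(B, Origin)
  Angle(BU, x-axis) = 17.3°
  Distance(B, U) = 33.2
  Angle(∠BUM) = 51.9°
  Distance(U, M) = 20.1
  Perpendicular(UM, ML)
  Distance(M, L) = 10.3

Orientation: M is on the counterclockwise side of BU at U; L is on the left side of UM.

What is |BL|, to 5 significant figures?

15.831

B is at the origin; BU runs at 17.3° with length 33.2, so U = 33.2·(cos 17.3°, sin 17.3°) = (31.698, 9.8728). ∠BUM = 51.9°, so UM runs at 17.3° + (180° − 51.9°) = 145.40° from the x-axis; with |UM| = 20.1, M = U + 20.1·(cos 145.40°, sin 145.40°) = (15.153, 21.287). UM is perpendicular to ML; with |ML| = 10.3 on the left of UM, L = M + 10.3·(-0.56784, -0.82314) = (9.3042, 12.808). Then |BL| = |L − B| = 15.831.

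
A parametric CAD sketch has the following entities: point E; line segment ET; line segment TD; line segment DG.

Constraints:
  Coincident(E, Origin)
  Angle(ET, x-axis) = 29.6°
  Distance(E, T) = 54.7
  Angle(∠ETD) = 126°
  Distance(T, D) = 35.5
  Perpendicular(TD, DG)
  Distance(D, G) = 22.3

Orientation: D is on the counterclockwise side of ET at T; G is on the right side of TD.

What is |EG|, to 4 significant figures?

94.90

E is at the origin; ET runs at 29.6° with length 54.7, so T = 54.7·(cos 29.6°, sin 29.6°) = (47.56, 27.02). ∠ETD = 126.0°, so TD runs at 29.6° + (180° − 126.0°) = 83.60° from the x-axis; with |TD| = 35.5, D = T + 35.5·(cos 83.60°, sin 83.60°) = (51.52, 62.30). TD is perpendicular to DG; with |DG| = 22.3 on the right of TD, G = D + 22.3·(0.9938, -0.1115) = (73.68, 59.81). Then |EG| = |G − E| = 94.90.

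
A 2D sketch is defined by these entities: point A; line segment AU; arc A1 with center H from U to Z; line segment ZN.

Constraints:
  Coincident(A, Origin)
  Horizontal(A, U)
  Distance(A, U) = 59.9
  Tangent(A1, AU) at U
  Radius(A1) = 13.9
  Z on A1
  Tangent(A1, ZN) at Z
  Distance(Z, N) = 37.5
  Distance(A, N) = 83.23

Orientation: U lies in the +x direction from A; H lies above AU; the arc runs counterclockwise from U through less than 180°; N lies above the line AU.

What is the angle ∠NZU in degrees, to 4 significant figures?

127.5°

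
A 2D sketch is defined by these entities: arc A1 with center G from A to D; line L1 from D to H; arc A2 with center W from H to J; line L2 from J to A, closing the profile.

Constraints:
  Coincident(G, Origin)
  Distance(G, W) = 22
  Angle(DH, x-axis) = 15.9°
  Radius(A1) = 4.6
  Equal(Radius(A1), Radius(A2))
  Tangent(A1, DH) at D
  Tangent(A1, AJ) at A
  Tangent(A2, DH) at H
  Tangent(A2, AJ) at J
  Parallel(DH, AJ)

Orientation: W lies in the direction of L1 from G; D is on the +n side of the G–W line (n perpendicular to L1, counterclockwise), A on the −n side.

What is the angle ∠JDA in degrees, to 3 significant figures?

67.3°

The slot axis is L1's direction at 15.9°, so u = (cos 15.9°, sin 15.9°) = (0.962, 0.274) and n = (−sin 15.9°, cos 15.9°) = (-0.274, 0.962). G is at the origin and W lies 22.0 along u from G, so W = 22.0·u = (21.2, 6.03). Tangency of A1 to both parallel lines with radius 4.6 puts D and A at G ± 4.6·n: D = (-1.26, 4.42), A = (1.26, -4.42). Equal radii place H and J the same way about W: H = W + 4.6·n = (19.9, 10.5), J = W − 4.6·n = (22.4, 1.60). Then cos ∠JDA = DJ·DA / (|DJ||DA|), giving 67.3°.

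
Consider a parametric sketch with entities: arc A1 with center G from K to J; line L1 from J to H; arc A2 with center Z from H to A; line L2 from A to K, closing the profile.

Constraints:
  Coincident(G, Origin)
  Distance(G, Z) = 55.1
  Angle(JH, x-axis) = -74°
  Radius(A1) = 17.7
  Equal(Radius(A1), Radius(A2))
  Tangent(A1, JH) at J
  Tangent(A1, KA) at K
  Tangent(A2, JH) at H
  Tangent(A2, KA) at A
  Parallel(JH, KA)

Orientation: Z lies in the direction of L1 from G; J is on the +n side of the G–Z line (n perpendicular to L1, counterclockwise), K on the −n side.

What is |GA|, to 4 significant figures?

57.87

The slot axis is L1's direction at -74.0°, so u = (cos -74.0°, sin -74.0°) = (0.2756, -0.9613) and n = (−sin -74.0°, cos -74.0°) = (0.9613, 0.2756). G is at the origin and Z lies 55.1 along u from G, so Z = 55.1·u = (15.19, -52.97). Tangency of A1 to both parallel lines with radius 17.7 puts J and K at G ± 17.7·n: J = (17.01, 4.879), K = (-17.01, -4.879). Equal radii place H and A the same way about Z: H = Z + 17.7·n = (32.20, -48.09), A = Z − 17.7·n = (-1.827, -57.84). Then |GA| = |A − G| = 57.87.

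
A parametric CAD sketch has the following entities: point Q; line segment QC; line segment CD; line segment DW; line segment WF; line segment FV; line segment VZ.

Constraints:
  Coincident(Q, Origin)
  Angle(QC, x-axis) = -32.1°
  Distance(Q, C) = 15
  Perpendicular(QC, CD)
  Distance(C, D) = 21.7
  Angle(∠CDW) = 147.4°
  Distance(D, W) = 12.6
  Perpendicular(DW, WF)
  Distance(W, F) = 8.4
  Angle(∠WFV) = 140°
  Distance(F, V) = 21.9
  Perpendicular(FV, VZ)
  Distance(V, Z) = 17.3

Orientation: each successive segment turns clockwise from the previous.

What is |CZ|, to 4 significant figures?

4.267

∠WFV = 140.0° gives FV at 75.30° from the x-axis; with |FV| = 21.9, V = (-8.248, -2.961). FV is perpendicular to VZ, so VZ runs at -14.70°; with |VZ| = 17.3, Z = (8.485, -7.351). Then |CZ| = |Z − C| = 4.267.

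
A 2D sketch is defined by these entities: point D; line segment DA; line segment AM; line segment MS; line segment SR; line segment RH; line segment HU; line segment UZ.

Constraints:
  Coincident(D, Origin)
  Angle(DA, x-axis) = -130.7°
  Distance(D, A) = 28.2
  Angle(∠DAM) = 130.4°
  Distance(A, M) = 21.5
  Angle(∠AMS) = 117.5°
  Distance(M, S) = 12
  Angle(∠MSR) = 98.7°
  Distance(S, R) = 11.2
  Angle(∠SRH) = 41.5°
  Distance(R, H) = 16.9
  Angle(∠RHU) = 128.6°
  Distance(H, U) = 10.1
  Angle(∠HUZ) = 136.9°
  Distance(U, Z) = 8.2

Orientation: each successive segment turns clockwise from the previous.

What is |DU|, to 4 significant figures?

55.04

D is at the origin; DA runs at -130.7° with length 28.2, so A = (-18.39, -21.38). ∠DAM = 130.4° gives AM at 179.7° from the x-axis; with |AM| = 21.5, M = (-39.89, -21.27). ∠AMS = 117.5° gives MS at 117.2° from the x-axis; with |MS| = 12.0, S = (-45.37, -10.59). ∠MSR = 98.7° gives SR at 35.90° from the x-axis; with |SR| = 11.2, R = (-36.30, -4.026). ∠SRH = 41.5° gives RH at -102.6° from the x-axis; with |RH| = 16.9, H = (-39.99, -20.52). ∠RHU = 128.6° gives HU at -154.0° from the x-axis; with |HU| = 10.1, U = (-49.07, -24.95). Then |DU| = |U − D| = 55.04.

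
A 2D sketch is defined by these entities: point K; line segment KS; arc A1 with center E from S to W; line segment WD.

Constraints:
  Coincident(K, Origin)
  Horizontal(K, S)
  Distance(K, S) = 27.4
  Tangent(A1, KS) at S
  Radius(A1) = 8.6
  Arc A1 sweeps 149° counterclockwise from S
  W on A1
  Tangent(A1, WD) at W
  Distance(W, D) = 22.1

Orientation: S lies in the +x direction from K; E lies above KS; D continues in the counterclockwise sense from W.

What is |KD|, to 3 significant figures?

30.2

K is at the origin; K and S share the same y with |KS| = 27.4 and S on the +x side, so S = (27.4, 0.00). Tangency of A1 to KS means the radius ES is perpendicular to KS, so E = S + (0, 8.6) = (27.4, 8.60). On A1, S sits at bearing -90° from E; a 149° counterclockwise sweep puts W at bearing 59°, so W = E + 8.6·(cos 59°, sin 59°) = (31.8, 16.0). A1 meets WD tangentially, so EW is at right angles to WD, so WD runs along (−sin 59°, cos 59°); with |WD| = 22.1, D = (12.9, 27.4). Then |KD| = |D − K| = 30.2.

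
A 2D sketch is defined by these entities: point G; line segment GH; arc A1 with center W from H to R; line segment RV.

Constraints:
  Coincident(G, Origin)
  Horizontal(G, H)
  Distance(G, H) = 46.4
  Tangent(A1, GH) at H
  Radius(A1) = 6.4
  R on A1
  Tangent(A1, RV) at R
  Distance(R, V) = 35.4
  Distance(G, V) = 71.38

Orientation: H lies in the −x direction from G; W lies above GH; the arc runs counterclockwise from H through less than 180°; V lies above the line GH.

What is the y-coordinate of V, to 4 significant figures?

40.07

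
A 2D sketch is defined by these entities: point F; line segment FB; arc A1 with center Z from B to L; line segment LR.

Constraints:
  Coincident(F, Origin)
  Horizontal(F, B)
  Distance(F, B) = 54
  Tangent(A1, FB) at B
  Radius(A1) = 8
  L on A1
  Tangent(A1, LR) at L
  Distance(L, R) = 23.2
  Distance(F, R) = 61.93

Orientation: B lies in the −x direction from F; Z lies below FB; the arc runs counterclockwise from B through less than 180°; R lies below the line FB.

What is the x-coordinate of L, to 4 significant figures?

-61.42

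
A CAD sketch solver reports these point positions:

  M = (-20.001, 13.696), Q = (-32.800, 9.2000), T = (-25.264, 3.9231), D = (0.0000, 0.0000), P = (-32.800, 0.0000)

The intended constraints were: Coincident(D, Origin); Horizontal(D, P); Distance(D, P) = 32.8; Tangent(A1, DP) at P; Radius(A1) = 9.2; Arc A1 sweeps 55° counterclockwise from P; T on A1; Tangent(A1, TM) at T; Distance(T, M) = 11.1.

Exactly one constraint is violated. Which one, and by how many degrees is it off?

Tangent(A1, TM) at T — off by 6.70°.

D = (0.00, 0.00) ✓; D.y = 0.00, P.y = 0.00 ✓; |DP| = 32.80 ✓; ∠(QP, PD) = 90.00° ✓; |QP| = 9.200 ✓; bearing(Q→T) − bearing(Q→P) = 55.00° ✓; |QT| = 9.200 ✓; ∠(QT, TM) = 83.30° ✗; |TM| = 11.10 ✓.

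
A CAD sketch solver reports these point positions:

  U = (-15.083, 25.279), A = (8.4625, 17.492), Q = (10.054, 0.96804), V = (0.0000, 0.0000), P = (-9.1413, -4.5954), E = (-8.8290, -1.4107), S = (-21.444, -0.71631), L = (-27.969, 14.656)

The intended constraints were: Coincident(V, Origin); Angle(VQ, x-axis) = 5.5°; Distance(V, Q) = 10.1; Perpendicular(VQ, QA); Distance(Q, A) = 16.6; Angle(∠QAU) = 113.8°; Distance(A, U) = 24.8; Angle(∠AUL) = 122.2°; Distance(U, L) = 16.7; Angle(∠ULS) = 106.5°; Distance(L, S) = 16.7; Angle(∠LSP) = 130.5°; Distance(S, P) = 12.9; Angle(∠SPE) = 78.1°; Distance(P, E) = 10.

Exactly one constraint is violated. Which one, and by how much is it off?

Distance(P, E) = 10 — off by 6.80.

V = (0.00, 0.00) ✓; VQ at 5.500° ✓; |VQ| = 10.10 ✓; ∠(VQ, QA) = 90.00° ✓; |QA| = 16.60 ✓; ∠QAU = 113.8° ✓; |AU| = 24.80 ✓; ∠AUL = 122.2° ✓; |UL| = 16.70 ✓; ∠ULS = 106.5° ✓; |LS| = 16.70 ✓; ∠LSP = 130.5° ✓; |SP| = 12.90 ✓; ∠SPE = 78.10° ✓; |PE| = 3.200 ✗.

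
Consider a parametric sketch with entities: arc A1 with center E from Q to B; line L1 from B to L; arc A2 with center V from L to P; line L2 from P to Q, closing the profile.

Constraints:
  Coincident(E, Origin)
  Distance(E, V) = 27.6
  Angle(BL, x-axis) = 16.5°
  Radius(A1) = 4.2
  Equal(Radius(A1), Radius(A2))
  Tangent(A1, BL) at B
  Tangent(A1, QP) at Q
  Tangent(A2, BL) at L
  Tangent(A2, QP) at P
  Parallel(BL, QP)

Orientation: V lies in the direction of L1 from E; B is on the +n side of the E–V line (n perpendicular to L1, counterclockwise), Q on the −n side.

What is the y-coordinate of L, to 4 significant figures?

11.87

The slot axis is L1's direction at 16.5°, so u = (cos 16.5°, sin 16.5°) = (0.9588, 0.2840) and n = (−sin 16.5°, cos 16.5°) = (-0.2840, 0.9588). E is at the origin and V lies 27.6 along u from E, so V = 27.6·u = (26.46, 7.839). Tangency of A1 to both parallel lines with radius 4.2 puts B and Q at E ± 4.2·n: B = (-1.193, 4.027), Q = (1.193, -4.027). Equal radii place L and P the same way about V: L = V + 4.2·n = (25.27, 11.87), P = V − 4.2·n = (27.66, 3.812). So L.y = 11.87.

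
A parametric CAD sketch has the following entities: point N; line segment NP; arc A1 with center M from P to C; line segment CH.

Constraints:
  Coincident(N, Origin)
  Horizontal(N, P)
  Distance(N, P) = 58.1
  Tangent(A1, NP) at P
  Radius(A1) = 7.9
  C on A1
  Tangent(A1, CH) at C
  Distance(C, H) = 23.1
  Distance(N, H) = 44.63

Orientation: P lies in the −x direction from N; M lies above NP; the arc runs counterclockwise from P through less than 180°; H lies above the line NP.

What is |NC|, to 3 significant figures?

51.7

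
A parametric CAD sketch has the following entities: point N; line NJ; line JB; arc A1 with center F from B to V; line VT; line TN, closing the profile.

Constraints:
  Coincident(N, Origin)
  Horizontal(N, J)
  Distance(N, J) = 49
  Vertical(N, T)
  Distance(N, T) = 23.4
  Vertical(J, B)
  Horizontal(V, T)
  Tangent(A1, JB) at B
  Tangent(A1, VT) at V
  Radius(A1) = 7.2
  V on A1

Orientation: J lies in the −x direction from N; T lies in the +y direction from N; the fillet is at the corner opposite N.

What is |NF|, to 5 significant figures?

44.829

N and T share the same x with |NT| = 23.4 and T on the +y side, so T = (0.0000, 23.400). The virtual corner opposite N is at (-49.000, 23.400). The tangent condition forces FB to be normal to JB and since A1 is tangent to VT there, FV ⟂ VT, with radius 7.2, so the center F sits 7.2 in from both sides at F = (-41.800, 16.200). Then |NF| = |F − N| = 44.829.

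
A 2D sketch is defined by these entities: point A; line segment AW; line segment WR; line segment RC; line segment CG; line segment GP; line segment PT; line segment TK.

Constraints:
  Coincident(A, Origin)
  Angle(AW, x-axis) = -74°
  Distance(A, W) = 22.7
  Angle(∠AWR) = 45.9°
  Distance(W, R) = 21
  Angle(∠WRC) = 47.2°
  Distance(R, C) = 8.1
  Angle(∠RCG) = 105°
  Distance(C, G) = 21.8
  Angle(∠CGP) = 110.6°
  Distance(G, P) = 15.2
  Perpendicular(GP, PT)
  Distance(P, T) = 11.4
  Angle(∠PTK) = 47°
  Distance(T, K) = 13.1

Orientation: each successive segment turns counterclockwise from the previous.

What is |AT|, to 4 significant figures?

34.77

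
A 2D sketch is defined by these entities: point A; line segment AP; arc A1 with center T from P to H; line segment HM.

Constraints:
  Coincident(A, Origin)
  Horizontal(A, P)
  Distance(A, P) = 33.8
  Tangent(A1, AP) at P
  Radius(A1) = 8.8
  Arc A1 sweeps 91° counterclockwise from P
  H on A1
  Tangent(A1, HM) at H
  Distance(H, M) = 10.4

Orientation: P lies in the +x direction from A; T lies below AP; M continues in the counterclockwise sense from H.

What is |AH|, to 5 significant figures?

26.556

A is at the origin; A and P share the same y with |AP| = 33.8 and P on the +x side, so P = (33.800, 0.0000). Tangency of A1 to AP means the radius TP is perpendicular to AP, so T = P + (0, -8.8) = (33.800, -8.8000). On A1, P sits at bearing 90° from T; a 91° counterclockwise sweep puts H at bearing 181°, so H = T + 8.8·(cos 181°, sin 181°) = (25.001, -8.9536). Then |AH| = |H − A| = 26.556.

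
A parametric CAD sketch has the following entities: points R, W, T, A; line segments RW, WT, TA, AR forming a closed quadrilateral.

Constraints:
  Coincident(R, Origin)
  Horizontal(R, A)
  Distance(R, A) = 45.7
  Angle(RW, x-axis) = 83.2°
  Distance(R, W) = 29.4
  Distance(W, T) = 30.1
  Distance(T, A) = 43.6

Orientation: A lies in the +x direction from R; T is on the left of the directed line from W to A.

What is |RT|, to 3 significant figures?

51.6

R is at the origin; RA is horizontal with |RA| = 45.7 and A in +x, so A = (45.7, 0). RW runs at 83.2° with |RW| = 29.4, so W = (3.48, 29.2). T is determined by |WT| = 30.1 and |TA| = 43.6 together: it lies at the intersection of circle(W, 30.1) and circle(A, 43.6). With |WA| = 51.3, the foot of the radical line on WA is 16.0 from W and the perpendicular offset is √(30.1² − 16.0²) = 25.5. Taking the left-of-WA solution: T = (31.1, 41.1).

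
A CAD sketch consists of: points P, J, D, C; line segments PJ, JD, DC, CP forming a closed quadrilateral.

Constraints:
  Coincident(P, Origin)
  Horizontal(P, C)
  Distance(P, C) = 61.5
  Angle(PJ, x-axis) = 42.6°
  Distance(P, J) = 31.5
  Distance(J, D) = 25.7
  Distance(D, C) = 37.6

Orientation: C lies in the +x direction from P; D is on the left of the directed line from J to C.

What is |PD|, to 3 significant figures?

56.8

Checks: |PC| = 61.50 ✓; |PJ| = 31.50 ✓; |JD| = 25.70 ✓; |DC| = 37.60 ✓.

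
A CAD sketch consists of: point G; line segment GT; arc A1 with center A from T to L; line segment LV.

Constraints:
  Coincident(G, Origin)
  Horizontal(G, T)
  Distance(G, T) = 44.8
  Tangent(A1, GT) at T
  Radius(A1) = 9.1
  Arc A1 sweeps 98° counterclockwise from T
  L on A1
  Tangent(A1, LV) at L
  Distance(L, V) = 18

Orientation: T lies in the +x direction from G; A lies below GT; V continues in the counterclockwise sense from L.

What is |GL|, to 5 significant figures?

37.260

The tangent condition forces AT to be normal to GT, so A = T + (0, -9.1) = (44.800, -9.1000). On A1, T sits at bearing 90° from A; a 98° counterclockwise sweep puts L at bearing 188°, so L = A + 9.1·(cos 188°, sin 188°) = (35.789, -10.366). Then |GL| = |L − G| = 37.260.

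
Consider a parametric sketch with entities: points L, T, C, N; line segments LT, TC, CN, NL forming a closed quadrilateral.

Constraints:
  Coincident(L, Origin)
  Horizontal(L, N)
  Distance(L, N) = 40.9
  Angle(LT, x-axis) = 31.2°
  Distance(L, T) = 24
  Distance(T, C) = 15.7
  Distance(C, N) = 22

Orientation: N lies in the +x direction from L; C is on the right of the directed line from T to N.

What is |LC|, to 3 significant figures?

19.4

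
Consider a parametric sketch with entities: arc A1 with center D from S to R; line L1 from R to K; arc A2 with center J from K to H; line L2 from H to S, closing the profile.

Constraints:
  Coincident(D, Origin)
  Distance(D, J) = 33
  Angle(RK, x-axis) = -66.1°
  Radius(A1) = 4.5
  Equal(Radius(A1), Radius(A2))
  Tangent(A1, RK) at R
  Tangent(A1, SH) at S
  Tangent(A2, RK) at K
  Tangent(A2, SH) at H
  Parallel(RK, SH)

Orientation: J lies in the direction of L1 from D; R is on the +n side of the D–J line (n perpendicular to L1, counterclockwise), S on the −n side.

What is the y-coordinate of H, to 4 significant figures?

-31.99

The slot axis is L1's direction at -66.1°, so u = (cos -66.1°, sin -66.1°) = (0.4051, -0.9143) and n = (−sin -66.1°, cos -66.1°) = (0.9143, 0.4051). D is at the origin and J lies 33.0 along u from D, so J = 33.0·u = (13.37, -30.17). Tangency of A1 to both parallel lines with radius 4.5 puts R and S at D ± 4.5·n: R = (4.114, 1.823), S = (-4.114, -1.823). Equal radii place K and H the same way about J: K = J + 4.5·n = (17.48, -28.35), H = J − 4.5·n = (9.256, -31.99). So H.y = -31.99.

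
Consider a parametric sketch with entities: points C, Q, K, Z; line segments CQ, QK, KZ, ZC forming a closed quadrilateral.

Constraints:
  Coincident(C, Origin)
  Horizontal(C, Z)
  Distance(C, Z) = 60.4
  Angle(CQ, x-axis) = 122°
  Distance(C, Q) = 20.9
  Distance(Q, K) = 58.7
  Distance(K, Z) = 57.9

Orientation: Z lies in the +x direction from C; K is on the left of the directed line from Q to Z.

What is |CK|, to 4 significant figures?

63.81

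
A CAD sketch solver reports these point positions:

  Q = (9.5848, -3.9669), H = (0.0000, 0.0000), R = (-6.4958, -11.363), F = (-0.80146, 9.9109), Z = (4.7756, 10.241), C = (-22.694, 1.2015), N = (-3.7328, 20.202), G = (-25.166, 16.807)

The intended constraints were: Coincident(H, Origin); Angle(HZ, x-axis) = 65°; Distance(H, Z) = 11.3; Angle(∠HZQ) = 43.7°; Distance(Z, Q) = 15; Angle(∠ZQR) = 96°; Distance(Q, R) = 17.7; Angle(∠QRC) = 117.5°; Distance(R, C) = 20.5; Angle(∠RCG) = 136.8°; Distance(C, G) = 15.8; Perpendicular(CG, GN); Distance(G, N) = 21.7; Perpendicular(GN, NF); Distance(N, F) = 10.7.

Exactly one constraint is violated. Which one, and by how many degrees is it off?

Perpendicular(GN, NF) — off by 6.90°.

H = (0.00, 0.00) ✓; HZ at 65.00° ✓; |HZ| = 11.30 ✓; ∠HZQ = 43.70° ✓; |ZQ| = 15.00 ✓; ∠ZQR = 96.00° ✓; |QR| = 17.70 ✓; ∠QRC = 117.5° ✓; |RC| = 20.50 ✓; ∠RCG = 136.8° ✓; |CG| = 15.80 ✓; ∠(CG, GN) = 90.00° ✓; |GN| = 21.70 ✓; ∠(GN, NF) = 83.10° ✗; |NF| = 10.70 ✓.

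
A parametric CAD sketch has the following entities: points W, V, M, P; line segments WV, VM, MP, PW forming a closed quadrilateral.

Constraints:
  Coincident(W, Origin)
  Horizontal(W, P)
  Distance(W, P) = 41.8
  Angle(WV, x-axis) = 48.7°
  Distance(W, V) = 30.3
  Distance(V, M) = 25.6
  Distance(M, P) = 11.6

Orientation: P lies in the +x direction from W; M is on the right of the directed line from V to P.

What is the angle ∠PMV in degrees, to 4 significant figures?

110.0°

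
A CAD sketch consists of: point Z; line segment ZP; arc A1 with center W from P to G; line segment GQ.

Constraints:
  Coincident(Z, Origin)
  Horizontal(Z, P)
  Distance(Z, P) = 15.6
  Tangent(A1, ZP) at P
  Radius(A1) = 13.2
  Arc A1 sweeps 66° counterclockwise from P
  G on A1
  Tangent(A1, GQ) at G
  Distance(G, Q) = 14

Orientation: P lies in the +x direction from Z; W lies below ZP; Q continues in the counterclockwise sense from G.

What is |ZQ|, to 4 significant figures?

20.73

Z is at the origin; ZP is horizontal with |ZP| = 15.6 and P on the +x side, so P = (15.60, 0.000). A1 meets ZP tangentially, so WP is at right angles to ZP, so W = P + (0, -13.2) = (15.60, -13.20). On A1, P sits at bearing 90° from W; a 66° counterclockwise sweep puts G at bearing 156°, so G = W + 13.2·(cos 156°, sin 156°) = (3.541, -7.831). The tangent condition forces WG to be normal to GQ, so GQ runs along (−sin 156°, cos 156°); with |GQ| = 14.0, Q = (-2.153, -20.62). Then |ZQ| = |Q − Z| = 20.73.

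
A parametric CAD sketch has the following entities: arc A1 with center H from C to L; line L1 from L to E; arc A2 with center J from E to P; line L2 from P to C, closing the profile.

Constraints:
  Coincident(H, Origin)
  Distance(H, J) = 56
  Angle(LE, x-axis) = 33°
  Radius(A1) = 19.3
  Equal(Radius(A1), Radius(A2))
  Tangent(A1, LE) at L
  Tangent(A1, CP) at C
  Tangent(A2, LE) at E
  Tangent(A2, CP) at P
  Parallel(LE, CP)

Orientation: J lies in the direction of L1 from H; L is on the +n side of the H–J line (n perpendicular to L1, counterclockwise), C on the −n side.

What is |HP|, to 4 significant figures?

59.23

The slot axis is L1's direction at 33.0°, so u = (cos 33.0°, sin 33.0°) = (0.8387, 0.5446) and n = (−sin 33.0°, cos 33.0°) = (-0.5446, 0.8387). H is at the origin and J lies 56.0 along u from H, so J = 56.0·u = (46.97, 30.50). Tangency of A1 to both parallel lines with radius 19.3 puts L and C at H ± 19.3·n: L = (-10.51, 16.19), C = (10.51, -16.19). Equal radii place E and P the same way about J: E = J + 19.3·n = (36.45, 46.69), P = J − 19.3·n = (57.48, 14.31). Then |HP| = |P − H| = 59.23.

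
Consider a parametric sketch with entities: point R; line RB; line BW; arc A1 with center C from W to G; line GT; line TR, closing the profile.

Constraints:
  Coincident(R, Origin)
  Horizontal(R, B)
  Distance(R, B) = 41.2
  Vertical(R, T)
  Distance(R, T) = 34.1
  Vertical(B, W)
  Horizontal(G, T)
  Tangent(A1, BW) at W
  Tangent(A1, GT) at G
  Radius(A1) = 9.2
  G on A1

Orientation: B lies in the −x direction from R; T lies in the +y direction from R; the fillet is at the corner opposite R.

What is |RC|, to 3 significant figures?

40.5

R and T share the same x with |RT| = 34.1 and T on the +y side, so T = (0.00, 34.1). The virtual corner opposite R is at (-41.2, 34.1). A1 meets BW tangentially, so CW is at right angles to BW and the tangent condition forces CG to be normal to GT, with radius 9.2, so the center C sits 9.2 in from both sides at C = (-32.0, 24.9). Then |RC| = |C − R| = 40.5.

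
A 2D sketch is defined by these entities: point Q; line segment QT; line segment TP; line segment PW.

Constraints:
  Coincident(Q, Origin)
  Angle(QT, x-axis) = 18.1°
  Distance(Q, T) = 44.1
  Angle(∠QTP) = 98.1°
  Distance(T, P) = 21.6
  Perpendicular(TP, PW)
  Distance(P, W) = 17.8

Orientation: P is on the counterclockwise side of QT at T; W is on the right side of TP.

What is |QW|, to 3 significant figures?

67.5

∠QTP = 98.1°, so TP runs at 18.1° + (180° − 98.1°) = 100° from the x-axis; with |TP| = 21.6, P = T + 21.6·(cos 100°, sin 100°) = (38.2, 35.0). TP is perpendicular to PW; with |PW| = 17.8 on the right of TP, W = P + 17.8·(0.985, 0.174) = (55.7, 38.1). Then |QW| = |W − Q| = 67.5.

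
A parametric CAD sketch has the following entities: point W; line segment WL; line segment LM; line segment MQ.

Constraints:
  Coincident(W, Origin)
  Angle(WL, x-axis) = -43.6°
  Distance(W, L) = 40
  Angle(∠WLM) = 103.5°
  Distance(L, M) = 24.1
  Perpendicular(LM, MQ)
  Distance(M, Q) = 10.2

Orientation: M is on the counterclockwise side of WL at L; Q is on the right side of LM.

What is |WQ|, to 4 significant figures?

59.40

∠WLM = 103.5°, so LM runs at -43.6° + (180° − 103.5°) = 32.90° from the x-axis; with |LM| = 24.1, M = L + 24.1·(cos 32.90°, sin 32.90°) = (49.20, -14.49). The perpendicularity gives MQ at right angles to LM; with |MQ| = 10.2 on the right of LM, Q = M + 10.2·(0.5432, -0.8396) = (54.74, -23.06). Then |WQ| = |Q − W| = 59.40.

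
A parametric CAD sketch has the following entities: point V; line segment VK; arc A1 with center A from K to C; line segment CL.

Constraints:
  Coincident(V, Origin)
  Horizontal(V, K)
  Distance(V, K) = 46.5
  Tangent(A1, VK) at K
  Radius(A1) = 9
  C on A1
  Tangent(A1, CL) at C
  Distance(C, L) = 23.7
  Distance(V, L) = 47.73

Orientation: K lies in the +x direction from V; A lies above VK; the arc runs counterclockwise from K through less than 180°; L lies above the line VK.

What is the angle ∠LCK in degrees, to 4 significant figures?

111.8°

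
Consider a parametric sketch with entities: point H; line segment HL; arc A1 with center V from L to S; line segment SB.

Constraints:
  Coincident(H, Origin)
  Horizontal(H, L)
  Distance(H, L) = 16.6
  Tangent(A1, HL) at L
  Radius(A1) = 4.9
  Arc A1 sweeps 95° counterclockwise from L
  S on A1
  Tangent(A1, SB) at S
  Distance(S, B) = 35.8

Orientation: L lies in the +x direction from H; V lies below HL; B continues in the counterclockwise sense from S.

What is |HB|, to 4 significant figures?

43.59

H is at the origin; H and L share the same y with |HL| = 16.6 and L on the +x side, so L = (16.60, 0.000). A1 meets HL tangentially, so VL is at right angles to HL, so V = L + (0, -4.9) = (16.60, -4.900). On A1, L sits at bearing 90° from V; a 95° counterclockwise sweep puts S at bearing 185°, so S = V + 4.9·(cos 185°, sin 185°) = (11.72, -5.327). Since A1 is tangent to SB there, VS ⟂ SB, so SB runs along (−sin 185°, cos 185°); with |SB| = 35.8, B = (14.84, -40.99). Then |HB| = |B − H| = 43.59.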